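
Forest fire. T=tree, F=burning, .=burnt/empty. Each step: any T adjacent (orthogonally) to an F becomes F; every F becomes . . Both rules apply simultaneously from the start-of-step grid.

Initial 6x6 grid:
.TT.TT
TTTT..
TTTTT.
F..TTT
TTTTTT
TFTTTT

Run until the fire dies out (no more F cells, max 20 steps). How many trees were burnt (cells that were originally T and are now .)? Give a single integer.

Answer: 25

Derivation:
Step 1: +5 fires, +2 burnt (F count now 5)
Step 2: +4 fires, +5 burnt (F count now 4)
Step 3: +4 fires, +4 burnt (F count now 4)
Step 4: +6 fires, +4 burnt (F count now 6)
Step 5: +5 fires, +6 burnt (F count now 5)
Step 6: +1 fires, +5 burnt (F count now 1)
Step 7: +0 fires, +1 burnt (F count now 0)
Fire out after step 7
Initially T: 27, now '.': 34
Total burnt (originally-T cells now '.'): 25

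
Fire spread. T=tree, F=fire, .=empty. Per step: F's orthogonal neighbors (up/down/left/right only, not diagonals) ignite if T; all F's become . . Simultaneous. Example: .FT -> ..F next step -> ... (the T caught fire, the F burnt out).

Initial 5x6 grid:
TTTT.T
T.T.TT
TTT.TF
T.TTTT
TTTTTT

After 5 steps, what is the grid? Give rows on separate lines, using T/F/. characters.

Step 1: 3 trees catch fire, 1 burn out
  TTTT.T
  T.T.TF
  TTT.F.
  T.TTTF
  TTTTTT
Step 2: 4 trees catch fire, 3 burn out
  TTTT.F
  T.T.F.
  TTT...
  T.TTF.
  TTTTTF
Step 3: 2 trees catch fire, 4 burn out
  TTTT..
  T.T...
  TTT...
  T.TF..
  TTTTF.
Step 4: 2 trees catch fire, 2 burn out
  TTTT..
  T.T...
  TTT...
  T.F...
  TTTF..
Step 5: 2 trees catch fire, 2 burn out
  TTTT..
  T.T...
  TTF...
  T.....
  TTF...

TTTT..
T.T...
TTF...
T.....
TTF...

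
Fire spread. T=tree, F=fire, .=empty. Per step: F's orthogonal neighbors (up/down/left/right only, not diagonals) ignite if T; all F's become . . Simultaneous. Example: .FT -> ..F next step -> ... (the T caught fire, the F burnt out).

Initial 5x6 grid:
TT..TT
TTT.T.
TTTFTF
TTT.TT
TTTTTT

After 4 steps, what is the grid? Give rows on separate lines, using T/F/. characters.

Step 1: 3 trees catch fire, 2 burn out
  TT..TT
  TTT.T.
  TTF.F.
  TTT.TF
  TTTTTT
Step 2: 6 trees catch fire, 3 burn out
  TT..TT
  TTF.F.
  TF....
  TTF.F.
  TTTTTF
Step 3: 6 trees catch fire, 6 burn out
  TT..FT
  TF....
  F.....
  TF....
  TTFTF.
Step 4: 6 trees catch fire, 6 burn out
  TF...F
  F.....
  ......
  F.....
  TF.F..

TF...F
F.....
......
F.....
TF.F..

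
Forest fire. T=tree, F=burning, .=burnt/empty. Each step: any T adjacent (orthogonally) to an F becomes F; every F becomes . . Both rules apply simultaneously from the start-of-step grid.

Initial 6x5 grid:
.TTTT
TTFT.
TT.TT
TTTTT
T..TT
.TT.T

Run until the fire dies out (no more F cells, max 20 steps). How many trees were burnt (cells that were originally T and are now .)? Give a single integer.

Step 1: +3 fires, +1 burnt (F count now 3)
Step 2: +5 fires, +3 burnt (F count now 5)
Step 3: +5 fires, +5 burnt (F count now 5)
Step 4: +4 fires, +5 burnt (F count now 4)
Step 5: +2 fires, +4 burnt (F count now 2)
Step 6: +1 fires, +2 burnt (F count now 1)
Step 7: +0 fires, +1 burnt (F count now 0)
Fire out after step 7
Initially T: 22, now '.': 28
Total burnt (originally-T cells now '.'): 20

Answer: 20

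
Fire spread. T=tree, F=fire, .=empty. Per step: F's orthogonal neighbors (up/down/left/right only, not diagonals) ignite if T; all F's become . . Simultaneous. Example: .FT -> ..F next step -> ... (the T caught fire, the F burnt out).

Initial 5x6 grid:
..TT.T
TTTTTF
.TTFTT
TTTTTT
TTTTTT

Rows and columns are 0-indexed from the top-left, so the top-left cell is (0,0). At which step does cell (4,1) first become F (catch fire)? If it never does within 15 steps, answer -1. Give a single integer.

Step 1: cell (4,1)='T' (+7 fires, +2 burnt)
Step 2: cell (4,1)='T' (+7 fires, +7 burnt)
Step 3: cell (4,1)='T' (+6 fires, +7 burnt)
Step 4: cell (4,1)='F' (+3 fires, +6 burnt)
  -> target ignites at step 4
Step 5: cell (4,1)='.' (+1 fires, +3 burnt)
Step 6: cell (4,1)='.' (+0 fires, +1 burnt)
  fire out at step 6

4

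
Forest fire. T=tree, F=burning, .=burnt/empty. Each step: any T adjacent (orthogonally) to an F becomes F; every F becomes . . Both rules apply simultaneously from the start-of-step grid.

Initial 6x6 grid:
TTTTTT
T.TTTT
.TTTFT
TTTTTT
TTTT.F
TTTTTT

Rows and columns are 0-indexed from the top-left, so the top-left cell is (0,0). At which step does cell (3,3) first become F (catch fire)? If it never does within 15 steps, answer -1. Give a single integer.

Step 1: cell (3,3)='T' (+6 fires, +2 burnt)
Step 2: cell (3,3)='F' (+6 fires, +6 burnt)
  -> target ignites at step 2
Step 3: cell (3,3)='.' (+7 fires, +6 burnt)
Step 4: cell (3,3)='.' (+4 fires, +7 burnt)
Step 5: cell (3,3)='.' (+4 fires, +4 burnt)
Step 6: cell (3,3)='.' (+3 fires, +4 burnt)
Step 7: cell (3,3)='.' (+1 fires, +3 burnt)
Step 8: cell (3,3)='.' (+0 fires, +1 burnt)
  fire out at step 8

2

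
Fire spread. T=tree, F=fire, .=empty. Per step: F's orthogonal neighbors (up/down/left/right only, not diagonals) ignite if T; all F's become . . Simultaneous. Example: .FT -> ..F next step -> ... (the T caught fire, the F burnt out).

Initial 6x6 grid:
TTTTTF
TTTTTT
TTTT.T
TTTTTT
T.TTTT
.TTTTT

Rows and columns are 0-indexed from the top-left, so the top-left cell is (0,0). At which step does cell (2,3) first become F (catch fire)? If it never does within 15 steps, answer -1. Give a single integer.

Step 1: cell (2,3)='T' (+2 fires, +1 burnt)
Step 2: cell (2,3)='T' (+3 fires, +2 burnt)
Step 3: cell (2,3)='T' (+3 fires, +3 burnt)
Step 4: cell (2,3)='F' (+5 fires, +3 burnt)
  -> target ignites at step 4
Step 5: cell (2,3)='.' (+6 fires, +5 burnt)
Step 6: cell (2,3)='.' (+5 fires, +6 burnt)
Step 7: cell (2,3)='.' (+4 fires, +5 burnt)
Step 8: cell (2,3)='.' (+2 fires, +4 burnt)
Step 9: cell (2,3)='.' (+2 fires, +2 burnt)
Step 10: cell (2,3)='.' (+0 fires, +2 burnt)
  fire out at step 10

4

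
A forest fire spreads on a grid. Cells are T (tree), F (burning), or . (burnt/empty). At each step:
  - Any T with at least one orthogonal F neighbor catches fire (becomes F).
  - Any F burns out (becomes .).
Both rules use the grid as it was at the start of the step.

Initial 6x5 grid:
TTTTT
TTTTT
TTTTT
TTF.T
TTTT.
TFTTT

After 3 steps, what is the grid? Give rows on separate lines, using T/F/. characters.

Step 1: 6 trees catch fire, 2 burn out
  TTTTT
  TTTTT
  TTFTT
  TF..T
  TFFT.
  F.FTT
Step 2: 7 trees catch fire, 6 burn out
  TTTTT
  TTFTT
  TF.FT
  F...T
  F..F.
  ...FT
Step 3: 6 trees catch fire, 7 burn out
  TTFTT
  TF.FT
  F...F
  ....T
  .....
  ....F

TTFTT
TF.FT
F...F
....T
.....
....F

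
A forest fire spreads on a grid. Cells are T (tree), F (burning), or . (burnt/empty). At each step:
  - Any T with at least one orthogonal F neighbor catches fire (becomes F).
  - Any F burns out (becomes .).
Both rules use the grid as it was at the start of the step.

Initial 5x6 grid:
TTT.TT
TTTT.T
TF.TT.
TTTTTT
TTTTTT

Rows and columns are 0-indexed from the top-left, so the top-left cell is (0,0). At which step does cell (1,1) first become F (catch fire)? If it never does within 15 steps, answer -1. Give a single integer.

Step 1: cell (1,1)='F' (+3 fires, +1 burnt)
  -> target ignites at step 1
Step 2: cell (1,1)='.' (+6 fires, +3 burnt)
Step 3: cell (1,1)='.' (+6 fires, +6 burnt)
Step 4: cell (1,1)='.' (+3 fires, +6 burnt)
Step 5: cell (1,1)='.' (+3 fires, +3 burnt)
Step 6: cell (1,1)='.' (+1 fires, +3 burnt)
Step 7: cell (1,1)='.' (+0 fires, +1 burnt)
  fire out at step 7

1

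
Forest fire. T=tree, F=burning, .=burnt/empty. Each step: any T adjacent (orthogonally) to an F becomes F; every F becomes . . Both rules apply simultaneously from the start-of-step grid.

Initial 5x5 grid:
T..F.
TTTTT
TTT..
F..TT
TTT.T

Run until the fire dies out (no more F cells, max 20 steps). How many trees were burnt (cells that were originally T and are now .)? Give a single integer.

Step 1: +3 fires, +2 burnt (F count now 3)
Step 2: +5 fires, +3 burnt (F count now 5)
Step 3: +4 fires, +5 burnt (F count now 4)
Step 4: +0 fires, +4 burnt (F count now 0)
Fire out after step 4
Initially T: 15, now '.': 22
Total burnt (originally-T cells now '.'): 12

Answer: 12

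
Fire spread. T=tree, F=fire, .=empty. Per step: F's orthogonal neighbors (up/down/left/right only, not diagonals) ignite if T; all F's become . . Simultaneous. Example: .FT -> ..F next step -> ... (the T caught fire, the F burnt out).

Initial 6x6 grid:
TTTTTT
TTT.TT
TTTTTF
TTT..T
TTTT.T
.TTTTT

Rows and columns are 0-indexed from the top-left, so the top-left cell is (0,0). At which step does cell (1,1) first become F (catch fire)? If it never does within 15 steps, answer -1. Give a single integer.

Step 1: cell (1,1)='T' (+3 fires, +1 burnt)
Step 2: cell (1,1)='T' (+4 fires, +3 burnt)
Step 3: cell (1,1)='T' (+3 fires, +4 burnt)
Step 4: cell (1,1)='T' (+5 fires, +3 burnt)
Step 5: cell (1,1)='F' (+6 fires, +5 burnt)
  -> target ignites at step 5
Step 6: cell (1,1)='.' (+6 fires, +6 burnt)
Step 7: cell (1,1)='.' (+3 fires, +6 burnt)
Step 8: cell (1,1)='.' (+0 fires, +3 burnt)
  fire out at step 8

5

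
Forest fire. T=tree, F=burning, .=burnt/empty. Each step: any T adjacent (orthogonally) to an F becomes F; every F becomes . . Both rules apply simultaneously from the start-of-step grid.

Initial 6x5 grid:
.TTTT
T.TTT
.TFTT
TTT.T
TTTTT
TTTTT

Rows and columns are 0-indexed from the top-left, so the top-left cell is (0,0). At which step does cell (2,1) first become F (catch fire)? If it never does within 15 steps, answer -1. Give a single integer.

Step 1: cell (2,1)='F' (+4 fires, +1 burnt)
  -> target ignites at step 1
Step 2: cell (2,1)='.' (+5 fires, +4 burnt)
Step 3: cell (2,1)='.' (+8 fires, +5 burnt)
Step 4: cell (2,1)='.' (+5 fires, +8 burnt)
Step 5: cell (2,1)='.' (+2 fires, +5 burnt)
Step 6: cell (2,1)='.' (+0 fires, +2 burnt)
  fire out at step 6

1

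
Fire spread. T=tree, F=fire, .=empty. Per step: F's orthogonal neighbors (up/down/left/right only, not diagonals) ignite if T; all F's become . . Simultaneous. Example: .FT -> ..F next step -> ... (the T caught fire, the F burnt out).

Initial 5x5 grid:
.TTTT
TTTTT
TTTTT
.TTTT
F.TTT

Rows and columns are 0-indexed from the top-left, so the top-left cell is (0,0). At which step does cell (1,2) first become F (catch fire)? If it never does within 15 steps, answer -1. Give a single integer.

Step 1: cell (1,2)='T' (+0 fires, +1 burnt)
  fire out at step 1
Target never catches fire within 15 steps

-1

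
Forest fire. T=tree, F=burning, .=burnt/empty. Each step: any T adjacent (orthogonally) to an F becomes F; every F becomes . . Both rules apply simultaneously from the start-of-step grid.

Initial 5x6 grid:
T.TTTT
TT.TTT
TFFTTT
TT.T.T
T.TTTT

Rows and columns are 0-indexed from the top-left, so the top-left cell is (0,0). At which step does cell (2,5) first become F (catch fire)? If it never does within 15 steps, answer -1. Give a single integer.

Step 1: cell (2,5)='T' (+4 fires, +2 burnt)
Step 2: cell (2,5)='T' (+5 fires, +4 burnt)
Step 3: cell (2,5)='F' (+6 fires, +5 burnt)
  -> target ignites at step 3
Step 4: cell (2,5)='.' (+6 fires, +6 burnt)
Step 5: cell (2,5)='.' (+2 fires, +6 burnt)
Step 6: cell (2,5)='.' (+0 fires, +2 burnt)
  fire out at step 6

3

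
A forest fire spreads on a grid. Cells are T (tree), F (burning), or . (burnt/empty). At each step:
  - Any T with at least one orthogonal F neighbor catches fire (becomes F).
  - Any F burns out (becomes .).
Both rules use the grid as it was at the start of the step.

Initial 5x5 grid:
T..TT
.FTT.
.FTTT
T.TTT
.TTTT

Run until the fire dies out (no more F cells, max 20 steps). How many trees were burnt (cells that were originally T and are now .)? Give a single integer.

Answer: 14

Derivation:
Step 1: +2 fires, +2 burnt (F count now 2)
Step 2: +3 fires, +2 burnt (F count now 3)
Step 3: +4 fires, +3 burnt (F count now 4)
Step 4: +4 fires, +4 burnt (F count now 4)
Step 5: +1 fires, +4 burnt (F count now 1)
Step 6: +0 fires, +1 burnt (F count now 0)
Fire out after step 6
Initially T: 16, now '.': 23
Total burnt (originally-T cells now '.'): 14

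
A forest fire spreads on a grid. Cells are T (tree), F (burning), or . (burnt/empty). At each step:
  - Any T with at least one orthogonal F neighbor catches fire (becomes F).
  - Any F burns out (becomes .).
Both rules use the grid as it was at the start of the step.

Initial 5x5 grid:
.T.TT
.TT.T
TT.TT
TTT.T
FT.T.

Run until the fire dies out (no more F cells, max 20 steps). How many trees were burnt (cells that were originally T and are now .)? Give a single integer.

Step 1: +2 fires, +1 burnt (F count now 2)
Step 2: +2 fires, +2 burnt (F count now 2)
Step 3: +2 fires, +2 burnt (F count now 2)
Step 4: +1 fires, +2 burnt (F count now 1)
Step 5: +2 fires, +1 burnt (F count now 2)
Step 6: +0 fires, +2 burnt (F count now 0)
Fire out after step 6
Initially T: 16, now '.': 18
Total burnt (originally-T cells now '.'): 9

Answer: 9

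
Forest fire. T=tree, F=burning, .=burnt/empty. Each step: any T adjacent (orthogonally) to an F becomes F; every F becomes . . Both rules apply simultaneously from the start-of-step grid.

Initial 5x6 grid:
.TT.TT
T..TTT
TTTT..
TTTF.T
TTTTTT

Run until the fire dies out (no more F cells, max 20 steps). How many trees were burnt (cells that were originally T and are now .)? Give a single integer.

Step 1: +3 fires, +1 burnt (F count now 3)
Step 2: +5 fires, +3 burnt (F count now 5)
Step 3: +5 fires, +5 burnt (F count now 5)
Step 4: +5 fires, +5 burnt (F count now 5)
Step 5: +2 fires, +5 burnt (F count now 2)
Step 6: +0 fires, +2 burnt (F count now 0)
Fire out after step 6
Initially T: 22, now '.': 28
Total burnt (originally-T cells now '.'): 20

Answer: 20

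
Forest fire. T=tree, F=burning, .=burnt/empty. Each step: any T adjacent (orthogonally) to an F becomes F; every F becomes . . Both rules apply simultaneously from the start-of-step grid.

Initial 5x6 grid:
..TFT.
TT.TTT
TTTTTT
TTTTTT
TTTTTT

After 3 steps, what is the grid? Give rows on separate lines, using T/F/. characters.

Step 1: 3 trees catch fire, 1 burn out
  ..F.F.
  TT.FTT
  TTTTTT
  TTTTTT
  TTTTTT
Step 2: 2 trees catch fire, 3 burn out
  ......
  TT..FT
  TTTFTT
  TTTTTT
  TTTTTT
Step 3: 4 trees catch fire, 2 burn out
  ......
  TT...F
  TTF.FT
  TTTFTT
  TTTTTT

......
TT...F
TTF.FT
TTTFTT
TTTTTT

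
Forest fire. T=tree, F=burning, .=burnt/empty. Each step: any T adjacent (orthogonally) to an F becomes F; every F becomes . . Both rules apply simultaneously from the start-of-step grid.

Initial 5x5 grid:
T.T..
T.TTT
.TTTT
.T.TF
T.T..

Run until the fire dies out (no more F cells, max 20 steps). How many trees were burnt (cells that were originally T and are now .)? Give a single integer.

Step 1: +2 fires, +1 burnt (F count now 2)
Step 2: +2 fires, +2 burnt (F count now 2)
Step 3: +2 fires, +2 burnt (F count now 2)
Step 4: +2 fires, +2 burnt (F count now 2)
Step 5: +2 fires, +2 burnt (F count now 2)
Step 6: +0 fires, +2 burnt (F count now 0)
Fire out after step 6
Initially T: 14, now '.': 21
Total burnt (originally-T cells now '.'): 10

Answer: 10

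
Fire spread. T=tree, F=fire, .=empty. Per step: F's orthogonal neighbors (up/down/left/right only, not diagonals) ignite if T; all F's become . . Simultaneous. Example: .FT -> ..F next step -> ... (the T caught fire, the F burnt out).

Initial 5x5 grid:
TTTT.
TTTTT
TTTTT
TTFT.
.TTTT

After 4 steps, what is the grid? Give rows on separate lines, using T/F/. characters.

Step 1: 4 trees catch fire, 1 burn out
  TTTT.
  TTTTT
  TTFTT
  TF.F.
  .TFTT
Step 2: 6 trees catch fire, 4 burn out
  TTTT.
  TTFTT
  TF.FT
  F....
  .F.FT
Step 3: 6 trees catch fire, 6 burn out
  TTFT.
  TF.FT
  F...F
  .....
  ....F
Step 4: 4 trees catch fire, 6 burn out
  TF.F.
  F...F
  .....
  .....
  .....

TF.F.
F...F
.....
.....
.....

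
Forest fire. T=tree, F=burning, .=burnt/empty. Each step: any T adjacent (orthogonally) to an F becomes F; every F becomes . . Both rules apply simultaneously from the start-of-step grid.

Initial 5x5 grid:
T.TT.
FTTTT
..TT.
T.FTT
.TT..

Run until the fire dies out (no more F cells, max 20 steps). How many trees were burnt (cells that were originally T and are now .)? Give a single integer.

Answer: 13

Derivation:
Step 1: +5 fires, +2 burnt (F count now 5)
Step 2: +4 fires, +5 burnt (F count now 4)
Step 3: +2 fires, +4 burnt (F count now 2)
Step 4: +2 fires, +2 burnt (F count now 2)
Step 5: +0 fires, +2 burnt (F count now 0)
Fire out after step 5
Initially T: 14, now '.': 24
Total burnt (originally-T cells now '.'): 13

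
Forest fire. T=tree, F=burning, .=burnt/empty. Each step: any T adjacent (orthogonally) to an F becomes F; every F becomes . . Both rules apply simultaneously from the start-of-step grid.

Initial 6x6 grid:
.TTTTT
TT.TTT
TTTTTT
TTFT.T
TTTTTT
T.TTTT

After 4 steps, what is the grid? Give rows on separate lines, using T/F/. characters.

Step 1: 4 trees catch fire, 1 burn out
  .TTTTT
  TT.TTT
  TTFTTT
  TF.F.T
  TTFTTT
  T.TTTT
Step 2: 6 trees catch fire, 4 burn out
  .TTTTT
  TT.TTT
  TF.FTT
  F....T
  TF.FTT
  T.FTTT
Step 3: 7 trees catch fire, 6 burn out
  .TTTTT
  TF.FTT
  F...FT
  .....T
  F...FT
  T..FTT
Step 4: 8 trees catch fire, 7 burn out
  .FTFTT
  F...FT
  .....F
  .....T
  .....F
  F...FT

.FTFTT
F...FT
.....F
.....T
.....F
F...FT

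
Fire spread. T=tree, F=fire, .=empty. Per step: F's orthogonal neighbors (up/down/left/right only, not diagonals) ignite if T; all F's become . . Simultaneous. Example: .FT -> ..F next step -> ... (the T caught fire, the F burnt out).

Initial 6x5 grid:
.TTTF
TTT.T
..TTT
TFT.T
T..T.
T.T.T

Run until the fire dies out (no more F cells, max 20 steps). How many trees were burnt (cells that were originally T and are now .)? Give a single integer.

Step 1: +4 fires, +2 burnt (F count now 4)
Step 2: +4 fires, +4 burnt (F count now 4)
Step 3: +5 fires, +4 burnt (F count now 5)
Step 4: +1 fires, +5 burnt (F count now 1)
Step 5: +1 fires, +1 burnt (F count now 1)
Step 6: +0 fires, +1 burnt (F count now 0)
Fire out after step 6
Initially T: 18, now '.': 27
Total burnt (originally-T cells now '.'): 15

Answer: 15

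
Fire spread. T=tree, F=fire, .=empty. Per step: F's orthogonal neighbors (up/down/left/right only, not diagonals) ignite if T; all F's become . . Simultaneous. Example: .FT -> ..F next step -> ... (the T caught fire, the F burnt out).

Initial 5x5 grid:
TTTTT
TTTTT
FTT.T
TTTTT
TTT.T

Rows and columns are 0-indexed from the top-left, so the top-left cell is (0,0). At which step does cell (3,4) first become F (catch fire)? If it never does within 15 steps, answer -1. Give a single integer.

Step 1: cell (3,4)='T' (+3 fires, +1 burnt)
Step 2: cell (3,4)='T' (+5 fires, +3 burnt)
Step 3: cell (3,4)='T' (+4 fires, +5 burnt)
Step 4: cell (3,4)='T' (+4 fires, +4 burnt)
Step 5: cell (3,4)='F' (+3 fires, +4 burnt)
  -> target ignites at step 5
Step 6: cell (3,4)='.' (+3 fires, +3 burnt)
Step 7: cell (3,4)='.' (+0 fires, +3 burnt)
  fire out at step 7

5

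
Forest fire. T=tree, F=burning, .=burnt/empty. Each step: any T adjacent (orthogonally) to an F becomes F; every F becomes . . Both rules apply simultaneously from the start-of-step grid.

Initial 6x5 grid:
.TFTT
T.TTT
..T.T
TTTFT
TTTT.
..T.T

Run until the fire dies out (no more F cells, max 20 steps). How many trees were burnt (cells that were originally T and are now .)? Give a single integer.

Answer: 17

Derivation:
Step 1: +6 fires, +2 burnt (F count now 6)
Step 2: +6 fires, +6 burnt (F count now 6)
Step 3: +4 fires, +6 burnt (F count now 4)
Step 4: +1 fires, +4 burnt (F count now 1)
Step 5: +0 fires, +1 burnt (F count now 0)
Fire out after step 5
Initially T: 19, now '.': 28
Total burnt (originally-T cells now '.'): 17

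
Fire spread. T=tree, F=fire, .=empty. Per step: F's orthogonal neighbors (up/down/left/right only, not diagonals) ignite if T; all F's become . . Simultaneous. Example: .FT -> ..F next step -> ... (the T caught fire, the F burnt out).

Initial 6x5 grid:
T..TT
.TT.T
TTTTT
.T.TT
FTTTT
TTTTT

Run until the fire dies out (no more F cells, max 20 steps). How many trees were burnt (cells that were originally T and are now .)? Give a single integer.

Answer: 22

Derivation:
Step 1: +2 fires, +1 burnt (F count now 2)
Step 2: +3 fires, +2 burnt (F count now 3)
Step 3: +3 fires, +3 burnt (F count now 3)
Step 4: +6 fires, +3 burnt (F count now 6)
Step 5: +4 fires, +6 burnt (F count now 4)
Step 6: +1 fires, +4 burnt (F count now 1)
Step 7: +1 fires, +1 burnt (F count now 1)
Step 8: +1 fires, +1 burnt (F count now 1)
Step 9: +1 fires, +1 burnt (F count now 1)
Step 10: +0 fires, +1 burnt (F count now 0)
Fire out after step 10
Initially T: 23, now '.': 29
Total burnt (originally-T cells now '.'): 22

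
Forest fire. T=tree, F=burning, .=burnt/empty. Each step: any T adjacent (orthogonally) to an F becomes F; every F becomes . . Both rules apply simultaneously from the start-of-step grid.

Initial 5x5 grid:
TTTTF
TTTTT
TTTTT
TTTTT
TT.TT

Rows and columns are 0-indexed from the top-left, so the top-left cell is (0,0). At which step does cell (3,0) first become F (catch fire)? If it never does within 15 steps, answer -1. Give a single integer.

Step 1: cell (3,0)='T' (+2 fires, +1 burnt)
Step 2: cell (3,0)='T' (+3 fires, +2 burnt)
Step 3: cell (3,0)='T' (+4 fires, +3 burnt)
Step 4: cell (3,0)='T' (+5 fires, +4 burnt)
Step 5: cell (3,0)='T' (+4 fires, +5 burnt)
Step 6: cell (3,0)='T' (+2 fires, +4 burnt)
Step 7: cell (3,0)='F' (+2 fires, +2 burnt)
  -> target ignites at step 7
Step 8: cell (3,0)='.' (+1 fires, +2 burnt)
Step 9: cell (3,0)='.' (+0 fires, +1 burnt)
  fire out at step 9

7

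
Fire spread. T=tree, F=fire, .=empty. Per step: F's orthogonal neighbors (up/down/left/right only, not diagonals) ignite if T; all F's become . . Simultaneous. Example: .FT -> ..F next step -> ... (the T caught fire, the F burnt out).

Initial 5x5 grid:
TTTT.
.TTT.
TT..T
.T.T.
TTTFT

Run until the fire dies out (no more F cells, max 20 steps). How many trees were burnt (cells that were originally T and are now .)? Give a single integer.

Step 1: +3 fires, +1 burnt (F count now 3)
Step 2: +1 fires, +3 burnt (F count now 1)
Step 3: +2 fires, +1 burnt (F count now 2)
Step 4: +1 fires, +2 burnt (F count now 1)
Step 5: +2 fires, +1 burnt (F count now 2)
Step 6: +2 fires, +2 burnt (F count now 2)
Step 7: +3 fires, +2 burnt (F count now 3)
Step 8: +1 fires, +3 burnt (F count now 1)
Step 9: +0 fires, +1 burnt (F count now 0)
Fire out after step 9
Initially T: 16, now '.': 24
Total burnt (originally-T cells now '.'): 15

Answer: 15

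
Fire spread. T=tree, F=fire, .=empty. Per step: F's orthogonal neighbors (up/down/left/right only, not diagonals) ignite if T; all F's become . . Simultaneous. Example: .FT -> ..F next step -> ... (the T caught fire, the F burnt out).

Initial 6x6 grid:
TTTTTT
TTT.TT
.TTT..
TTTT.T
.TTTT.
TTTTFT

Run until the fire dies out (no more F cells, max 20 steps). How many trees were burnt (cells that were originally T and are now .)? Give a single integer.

Answer: 27

Derivation:
Step 1: +3 fires, +1 burnt (F count now 3)
Step 2: +2 fires, +3 burnt (F count now 2)
Step 3: +3 fires, +2 burnt (F count now 3)
Step 4: +4 fires, +3 burnt (F count now 4)
Step 5: +2 fires, +4 burnt (F count now 2)
Step 6: +3 fires, +2 burnt (F count now 3)
Step 7: +2 fires, +3 burnt (F count now 2)
Step 8: +3 fires, +2 burnt (F count now 3)
Step 9: +2 fires, +3 burnt (F count now 2)
Step 10: +2 fires, +2 burnt (F count now 2)
Step 11: +1 fires, +2 burnt (F count now 1)
Step 12: +0 fires, +1 burnt (F count now 0)
Fire out after step 12
Initially T: 28, now '.': 35
Total burnt (originally-T cells now '.'): 27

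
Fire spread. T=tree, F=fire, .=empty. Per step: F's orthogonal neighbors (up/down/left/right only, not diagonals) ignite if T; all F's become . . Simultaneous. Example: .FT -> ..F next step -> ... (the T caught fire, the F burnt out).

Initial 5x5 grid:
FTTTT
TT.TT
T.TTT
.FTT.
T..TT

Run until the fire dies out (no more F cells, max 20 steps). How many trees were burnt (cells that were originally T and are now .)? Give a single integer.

Answer: 16

Derivation:
Step 1: +3 fires, +2 burnt (F count now 3)
Step 2: +5 fires, +3 burnt (F count now 5)
Step 3: +3 fires, +5 burnt (F count now 3)
Step 4: +4 fires, +3 burnt (F count now 4)
Step 5: +1 fires, +4 burnt (F count now 1)
Step 6: +0 fires, +1 burnt (F count now 0)
Fire out after step 6
Initially T: 17, now '.': 24
Total burnt (originally-T cells now '.'): 16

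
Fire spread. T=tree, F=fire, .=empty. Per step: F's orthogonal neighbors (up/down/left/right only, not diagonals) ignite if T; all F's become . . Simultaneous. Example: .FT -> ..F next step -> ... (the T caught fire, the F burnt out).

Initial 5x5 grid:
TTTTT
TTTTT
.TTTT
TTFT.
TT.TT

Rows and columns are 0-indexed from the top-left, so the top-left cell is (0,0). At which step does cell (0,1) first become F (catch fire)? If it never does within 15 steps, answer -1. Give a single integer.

Step 1: cell (0,1)='T' (+3 fires, +1 burnt)
Step 2: cell (0,1)='T' (+6 fires, +3 burnt)
Step 3: cell (0,1)='T' (+6 fires, +6 burnt)
Step 4: cell (0,1)='F' (+4 fires, +6 burnt)
  -> target ignites at step 4
Step 5: cell (0,1)='.' (+2 fires, +4 burnt)
Step 6: cell (0,1)='.' (+0 fires, +2 burnt)
  fire out at step 6

4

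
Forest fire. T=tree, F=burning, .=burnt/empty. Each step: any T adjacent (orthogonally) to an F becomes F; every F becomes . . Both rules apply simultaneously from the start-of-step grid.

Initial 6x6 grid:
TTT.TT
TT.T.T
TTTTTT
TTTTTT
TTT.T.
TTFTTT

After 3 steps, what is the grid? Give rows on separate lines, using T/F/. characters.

Step 1: 3 trees catch fire, 1 burn out
  TTT.TT
  TT.T.T
  TTTTTT
  TTTTTT
  TTF.T.
  TF.FTT
Step 2: 4 trees catch fire, 3 burn out
  TTT.TT
  TT.T.T
  TTTTTT
  TTFTTT
  TF..T.
  F...FT
Step 3: 6 trees catch fire, 4 burn out
  TTT.TT
  TT.T.T
  TTFTTT
  TF.FTT
  F...F.
  .....F

TTT.TT
TT.T.T
TTFTTT
TF.FTT
F...F.
.....F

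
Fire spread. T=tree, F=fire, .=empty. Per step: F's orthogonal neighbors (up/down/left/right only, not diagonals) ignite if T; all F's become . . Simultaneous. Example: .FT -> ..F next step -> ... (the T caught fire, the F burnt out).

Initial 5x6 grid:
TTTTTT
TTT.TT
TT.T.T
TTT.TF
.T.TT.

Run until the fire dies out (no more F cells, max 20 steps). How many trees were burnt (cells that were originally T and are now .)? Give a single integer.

Step 1: +2 fires, +1 burnt (F count now 2)
Step 2: +2 fires, +2 burnt (F count now 2)
Step 3: +3 fires, +2 burnt (F count now 3)
Step 4: +1 fires, +3 burnt (F count now 1)
Step 5: +1 fires, +1 burnt (F count now 1)
Step 6: +1 fires, +1 burnt (F count now 1)
Step 7: +2 fires, +1 burnt (F count now 2)
Step 8: +2 fires, +2 burnt (F count now 2)
Step 9: +2 fires, +2 burnt (F count now 2)
Step 10: +2 fires, +2 burnt (F count now 2)
Step 11: +3 fires, +2 burnt (F count now 3)
Step 12: +0 fires, +3 burnt (F count now 0)
Fire out after step 12
Initially T: 22, now '.': 29
Total burnt (originally-T cells now '.'): 21

Answer: 21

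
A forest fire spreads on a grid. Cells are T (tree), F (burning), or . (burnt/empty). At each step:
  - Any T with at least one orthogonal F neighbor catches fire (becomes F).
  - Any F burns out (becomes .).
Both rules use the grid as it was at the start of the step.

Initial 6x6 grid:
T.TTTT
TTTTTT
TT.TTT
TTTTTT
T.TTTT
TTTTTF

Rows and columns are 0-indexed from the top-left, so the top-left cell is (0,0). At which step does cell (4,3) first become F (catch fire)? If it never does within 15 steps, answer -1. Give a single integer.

Step 1: cell (4,3)='T' (+2 fires, +1 burnt)
Step 2: cell (4,3)='T' (+3 fires, +2 burnt)
Step 3: cell (4,3)='F' (+4 fires, +3 burnt)
  -> target ignites at step 3
Step 4: cell (4,3)='.' (+5 fires, +4 burnt)
Step 5: cell (4,3)='.' (+5 fires, +5 burnt)
Step 6: cell (4,3)='.' (+4 fires, +5 burnt)
Step 7: cell (4,3)='.' (+4 fires, +4 burnt)
Step 8: cell (4,3)='.' (+3 fires, +4 burnt)
Step 9: cell (4,3)='.' (+1 fires, +3 burnt)
Step 10: cell (4,3)='.' (+1 fires, +1 burnt)
Step 11: cell (4,3)='.' (+0 fires, +1 burnt)
  fire out at step 11

3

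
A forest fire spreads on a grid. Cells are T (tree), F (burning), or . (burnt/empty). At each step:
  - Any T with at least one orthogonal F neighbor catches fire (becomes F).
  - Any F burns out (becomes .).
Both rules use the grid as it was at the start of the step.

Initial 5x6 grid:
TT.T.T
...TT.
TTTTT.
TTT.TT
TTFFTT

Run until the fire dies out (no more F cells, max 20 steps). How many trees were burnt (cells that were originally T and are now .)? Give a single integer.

Answer: 17

Derivation:
Step 1: +3 fires, +2 burnt (F count now 3)
Step 2: +5 fires, +3 burnt (F count now 5)
Step 3: +5 fires, +5 burnt (F count now 5)
Step 4: +3 fires, +5 burnt (F count now 3)
Step 5: +1 fires, +3 burnt (F count now 1)
Step 6: +0 fires, +1 burnt (F count now 0)
Fire out after step 6
Initially T: 20, now '.': 27
Total burnt (originally-T cells now '.'): 17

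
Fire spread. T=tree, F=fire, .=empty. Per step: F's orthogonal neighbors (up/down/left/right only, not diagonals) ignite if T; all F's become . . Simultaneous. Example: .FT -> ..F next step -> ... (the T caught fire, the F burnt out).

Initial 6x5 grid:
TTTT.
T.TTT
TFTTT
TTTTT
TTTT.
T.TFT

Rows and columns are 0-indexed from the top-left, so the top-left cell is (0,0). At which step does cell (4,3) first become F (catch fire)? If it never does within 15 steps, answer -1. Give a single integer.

Step 1: cell (4,3)='F' (+6 fires, +2 burnt)
  -> target ignites at step 1
Step 2: cell (4,3)='.' (+8 fires, +6 burnt)
Step 3: cell (4,3)='.' (+6 fires, +8 burnt)
Step 4: cell (4,3)='.' (+4 fires, +6 burnt)
Step 5: cell (4,3)='.' (+0 fires, +4 burnt)
  fire out at step 5

1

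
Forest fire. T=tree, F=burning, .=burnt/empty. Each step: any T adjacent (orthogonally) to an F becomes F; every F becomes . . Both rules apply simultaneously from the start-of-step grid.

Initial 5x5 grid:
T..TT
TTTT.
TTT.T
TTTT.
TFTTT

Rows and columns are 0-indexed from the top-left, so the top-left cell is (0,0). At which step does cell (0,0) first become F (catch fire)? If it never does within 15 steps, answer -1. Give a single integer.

Step 1: cell (0,0)='T' (+3 fires, +1 burnt)
Step 2: cell (0,0)='T' (+4 fires, +3 burnt)
Step 3: cell (0,0)='T' (+5 fires, +4 burnt)
Step 4: cell (0,0)='T' (+2 fires, +5 burnt)
Step 5: cell (0,0)='F' (+2 fires, +2 burnt)
  -> target ignites at step 5
Step 6: cell (0,0)='.' (+1 fires, +2 burnt)
Step 7: cell (0,0)='.' (+1 fires, +1 burnt)
Step 8: cell (0,0)='.' (+0 fires, +1 burnt)
  fire out at step 8

5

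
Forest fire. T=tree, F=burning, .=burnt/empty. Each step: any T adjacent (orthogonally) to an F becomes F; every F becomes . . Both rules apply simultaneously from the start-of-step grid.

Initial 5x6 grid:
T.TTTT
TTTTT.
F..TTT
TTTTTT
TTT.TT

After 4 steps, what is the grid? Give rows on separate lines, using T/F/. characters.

Step 1: 2 trees catch fire, 1 burn out
  T.TTTT
  FTTTT.
  ...TTT
  FTTTTT
  TTT.TT
Step 2: 4 trees catch fire, 2 burn out
  F.TTTT
  .FTTT.
  ...TTT
  .FTTTT
  FTT.TT
Step 3: 3 trees catch fire, 4 burn out
  ..TTTT
  ..FTT.
  ...TTT
  ..FTTT
  .FT.TT
Step 4: 4 trees catch fire, 3 burn out
  ..FTTT
  ...FT.
  ...TTT
  ...FTT
  ..F.TT

..FTTT
...FT.
...TTT
...FTT
..F.TT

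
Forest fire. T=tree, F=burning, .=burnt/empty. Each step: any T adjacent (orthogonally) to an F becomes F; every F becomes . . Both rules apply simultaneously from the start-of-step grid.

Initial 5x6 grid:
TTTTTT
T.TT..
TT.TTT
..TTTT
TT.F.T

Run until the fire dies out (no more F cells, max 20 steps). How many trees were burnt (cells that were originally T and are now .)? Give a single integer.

Step 1: +1 fires, +1 burnt (F count now 1)
Step 2: +3 fires, +1 burnt (F count now 3)
Step 3: +3 fires, +3 burnt (F count now 3)
Step 4: +4 fires, +3 burnt (F count now 4)
Step 5: +2 fires, +4 burnt (F count now 2)
Step 6: +2 fires, +2 burnt (F count now 2)
Step 7: +1 fires, +2 burnt (F count now 1)
Step 8: +1 fires, +1 burnt (F count now 1)
Step 9: +1 fires, +1 burnt (F count now 1)
Step 10: +1 fires, +1 burnt (F count now 1)
Step 11: +0 fires, +1 burnt (F count now 0)
Fire out after step 11
Initially T: 21, now '.': 28
Total burnt (originally-T cells now '.'): 19

Answer: 19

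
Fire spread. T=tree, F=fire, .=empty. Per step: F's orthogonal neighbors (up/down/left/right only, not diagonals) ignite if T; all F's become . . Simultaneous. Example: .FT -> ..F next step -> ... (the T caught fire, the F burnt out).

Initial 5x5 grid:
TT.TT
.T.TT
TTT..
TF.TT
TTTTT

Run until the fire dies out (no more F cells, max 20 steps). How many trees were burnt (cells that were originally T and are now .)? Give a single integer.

Step 1: +3 fires, +1 burnt (F count now 3)
Step 2: +5 fires, +3 burnt (F count now 5)
Step 3: +2 fires, +5 burnt (F count now 2)
Step 4: +3 fires, +2 burnt (F count now 3)
Step 5: +1 fires, +3 burnt (F count now 1)
Step 6: +0 fires, +1 burnt (F count now 0)
Fire out after step 6
Initially T: 18, now '.': 21
Total burnt (originally-T cells now '.'): 14

Answer: 14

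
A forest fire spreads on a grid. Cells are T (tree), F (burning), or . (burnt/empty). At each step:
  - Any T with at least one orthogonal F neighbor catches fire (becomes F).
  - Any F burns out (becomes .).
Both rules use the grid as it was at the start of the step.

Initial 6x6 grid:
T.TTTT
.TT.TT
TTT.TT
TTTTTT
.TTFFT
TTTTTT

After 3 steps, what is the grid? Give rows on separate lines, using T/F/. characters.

Step 1: 6 trees catch fire, 2 burn out
  T.TTTT
  .TT.TT
  TTT.TT
  TTTFFT
  .TF..F
  TTTFFT
Step 2: 6 trees catch fire, 6 burn out
  T.TTTT
  .TT.TT
  TTT.FT
  TTF..F
  .F....
  TTF..F
Step 3: 5 trees catch fire, 6 burn out
  T.TTTT
  .TT.FT
  TTF..F
  TF....
  ......
  TF....

T.TTTT
.TT.FT
TTF..F
TF....
......
TF....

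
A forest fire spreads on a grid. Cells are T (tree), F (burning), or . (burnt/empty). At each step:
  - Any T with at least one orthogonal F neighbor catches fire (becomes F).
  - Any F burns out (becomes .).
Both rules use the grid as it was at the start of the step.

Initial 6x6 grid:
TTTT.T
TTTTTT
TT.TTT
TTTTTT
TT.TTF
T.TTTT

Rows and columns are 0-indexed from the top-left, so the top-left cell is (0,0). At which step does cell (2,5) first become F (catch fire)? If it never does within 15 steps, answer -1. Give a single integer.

Step 1: cell (2,5)='T' (+3 fires, +1 burnt)
Step 2: cell (2,5)='F' (+4 fires, +3 burnt)
  -> target ignites at step 2
Step 3: cell (2,5)='.' (+4 fires, +4 burnt)
Step 4: cell (2,5)='.' (+5 fires, +4 burnt)
Step 5: cell (2,5)='.' (+2 fires, +5 burnt)
Step 6: cell (2,5)='.' (+5 fires, +2 burnt)
Step 7: cell (2,5)='.' (+4 fires, +5 burnt)
Step 8: cell (2,5)='.' (+3 fires, +4 burnt)
Step 9: cell (2,5)='.' (+1 fires, +3 burnt)
Step 10: cell (2,5)='.' (+0 fires, +1 burnt)
  fire out at step 10

2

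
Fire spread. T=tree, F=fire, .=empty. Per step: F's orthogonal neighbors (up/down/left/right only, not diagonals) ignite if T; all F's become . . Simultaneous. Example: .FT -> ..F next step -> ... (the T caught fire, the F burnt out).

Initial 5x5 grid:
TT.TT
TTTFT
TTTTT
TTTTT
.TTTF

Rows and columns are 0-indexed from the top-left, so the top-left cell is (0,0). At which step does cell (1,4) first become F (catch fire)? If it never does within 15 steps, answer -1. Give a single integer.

Step 1: cell (1,4)='F' (+6 fires, +2 burnt)
  -> target ignites at step 1
Step 2: cell (1,4)='.' (+6 fires, +6 burnt)
Step 3: cell (1,4)='.' (+5 fires, +6 burnt)
Step 4: cell (1,4)='.' (+3 fires, +5 burnt)
Step 5: cell (1,4)='.' (+1 fires, +3 burnt)
Step 6: cell (1,4)='.' (+0 fires, +1 burnt)
  fire out at step 6

1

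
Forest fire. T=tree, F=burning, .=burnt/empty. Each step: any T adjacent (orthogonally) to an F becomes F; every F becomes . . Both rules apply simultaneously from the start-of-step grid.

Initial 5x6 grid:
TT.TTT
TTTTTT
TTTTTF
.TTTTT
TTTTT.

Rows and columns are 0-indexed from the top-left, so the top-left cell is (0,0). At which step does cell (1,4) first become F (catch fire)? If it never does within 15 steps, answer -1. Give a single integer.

Step 1: cell (1,4)='T' (+3 fires, +1 burnt)
Step 2: cell (1,4)='F' (+4 fires, +3 burnt)
  -> target ignites at step 2
Step 3: cell (1,4)='.' (+5 fires, +4 burnt)
Step 4: cell (1,4)='.' (+5 fires, +5 burnt)
Step 5: cell (1,4)='.' (+4 fires, +5 burnt)
Step 6: cell (1,4)='.' (+3 fires, +4 burnt)
Step 7: cell (1,4)='.' (+2 fires, +3 burnt)
Step 8: cell (1,4)='.' (+0 fires, +2 burnt)
  fire out at step 8

2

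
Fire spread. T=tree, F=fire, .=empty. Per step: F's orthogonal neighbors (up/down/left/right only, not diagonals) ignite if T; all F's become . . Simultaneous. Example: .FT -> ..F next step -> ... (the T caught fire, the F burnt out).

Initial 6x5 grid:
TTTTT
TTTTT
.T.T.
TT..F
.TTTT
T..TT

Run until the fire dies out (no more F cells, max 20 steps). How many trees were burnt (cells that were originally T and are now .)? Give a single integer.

Answer: 20

Derivation:
Step 1: +1 fires, +1 burnt (F count now 1)
Step 2: +2 fires, +1 burnt (F count now 2)
Step 3: +2 fires, +2 burnt (F count now 2)
Step 4: +1 fires, +2 burnt (F count now 1)
Step 5: +1 fires, +1 burnt (F count now 1)
Step 6: +2 fires, +1 burnt (F count now 2)
Step 7: +1 fires, +2 burnt (F count now 1)
Step 8: +3 fires, +1 burnt (F count now 3)
Step 9: +3 fires, +3 burnt (F count now 3)
Step 10: +3 fires, +3 burnt (F count now 3)
Step 11: +1 fires, +3 burnt (F count now 1)
Step 12: +0 fires, +1 burnt (F count now 0)
Fire out after step 12
Initially T: 21, now '.': 29
Total burnt (originally-T cells now '.'): 20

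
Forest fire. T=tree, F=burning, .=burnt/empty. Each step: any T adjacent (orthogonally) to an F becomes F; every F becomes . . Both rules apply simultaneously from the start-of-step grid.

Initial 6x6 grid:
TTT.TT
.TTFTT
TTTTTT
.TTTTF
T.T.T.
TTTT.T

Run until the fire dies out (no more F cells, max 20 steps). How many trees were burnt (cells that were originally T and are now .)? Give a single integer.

Answer: 26

Derivation:
Step 1: +5 fires, +2 burnt (F count now 5)
Step 2: +8 fires, +5 burnt (F count now 8)
Step 3: +4 fires, +8 burnt (F count now 4)
Step 4: +4 fires, +4 burnt (F count now 4)
Step 5: +1 fires, +4 burnt (F count now 1)
Step 6: +2 fires, +1 burnt (F count now 2)
Step 7: +1 fires, +2 burnt (F count now 1)
Step 8: +1 fires, +1 burnt (F count now 1)
Step 9: +0 fires, +1 burnt (F count now 0)
Fire out after step 9
Initially T: 27, now '.': 35
Total burnt (originally-T cells now '.'): 26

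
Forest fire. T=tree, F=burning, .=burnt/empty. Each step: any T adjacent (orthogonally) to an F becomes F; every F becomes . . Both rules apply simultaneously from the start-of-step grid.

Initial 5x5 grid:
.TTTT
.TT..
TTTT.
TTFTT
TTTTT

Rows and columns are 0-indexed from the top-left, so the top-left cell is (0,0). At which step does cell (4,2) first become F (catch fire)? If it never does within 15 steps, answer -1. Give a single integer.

Step 1: cell (4,2)='F' (+4 fires, +1 burnt)
  -> target ignites at step 1
Step 2: cell (4,2)='.' (+7 fires, +4 burnt)
Step 3: cell (4,2)='.' (+5 fires, +7 burnt)
Step 4: cell (4,2)='.' (+2 fires, +5 burnt)
Step 5: cell (4,2)='.' (+1 fires, +2 burnt)
Step 6: cell (4,2)='.' (+0 fires, +1 burnt)
  fire out at step 6

1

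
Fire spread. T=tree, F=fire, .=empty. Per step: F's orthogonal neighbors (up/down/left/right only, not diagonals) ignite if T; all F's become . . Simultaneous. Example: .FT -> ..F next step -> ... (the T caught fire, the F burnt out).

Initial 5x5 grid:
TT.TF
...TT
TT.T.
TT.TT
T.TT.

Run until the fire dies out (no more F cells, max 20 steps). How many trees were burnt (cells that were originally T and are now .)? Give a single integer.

Step 1: +2 fires, +1 burnt (F count now 2)
Step 2: +1 fires, +2 burnt (F count now 1)
Step 3: +1 fires, +1 burnt (F count now 1)
Step 4: +1 fires, +1 burnt (F count now 1)
Step 5: +2 fires, +1 burnt (F count now 2)
Step 6: +1 fires, +2 burnt (F count now 1)
Step 7: +0 fires, +1 burnt (F count now 0)
Fire out after step 7
Initially T: 15, now '.': 18
Total burnt (originally-T cells now '.'): 8

Answer: 8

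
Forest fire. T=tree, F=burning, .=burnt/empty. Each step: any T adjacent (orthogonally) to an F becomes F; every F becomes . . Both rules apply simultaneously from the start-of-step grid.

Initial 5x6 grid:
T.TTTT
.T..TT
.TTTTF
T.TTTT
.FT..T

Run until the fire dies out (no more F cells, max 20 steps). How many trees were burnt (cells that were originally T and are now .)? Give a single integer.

Answer: 17

Derivation:
Step 1: +4 fires, +2 burnt (F count now 4)
Step 2: +6 fires, +4 burnt (F count now 6)
Step 3: +3 fires, +6 burnt (F count now 3)
Step 4: +2 fires, +3 burnt (F count now 2)
Step 5: +2 fires, +2 burnt (F count now 2)
Step 6: +0 fires, +2 burnt (F count now 0)
Fire out after step 6
Initially T: 19, now '.': 28
Total burnt (originally-T cells now '.'): 17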